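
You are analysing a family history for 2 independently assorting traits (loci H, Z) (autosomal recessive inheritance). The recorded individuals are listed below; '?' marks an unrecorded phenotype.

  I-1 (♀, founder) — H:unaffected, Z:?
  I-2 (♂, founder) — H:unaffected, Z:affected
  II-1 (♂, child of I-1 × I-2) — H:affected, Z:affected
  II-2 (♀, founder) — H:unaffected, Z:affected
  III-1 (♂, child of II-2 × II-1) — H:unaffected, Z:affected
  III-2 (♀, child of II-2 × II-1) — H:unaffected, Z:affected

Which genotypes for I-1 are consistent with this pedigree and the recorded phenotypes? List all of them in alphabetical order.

I-1 ∈ {Hh Zz, Hh zz}

H/I-1 un ·: Hh
H/I-2 un ·: Hh
H/II-1 aff I-1×I-2: hh
H/II-2 un ·: HH|Hh
H/III-1 un II-2×II-1: Hh
H/III-2 un II-2×II-1: Hh
⇒ H over [I-1,I-2,II-1,II-2,III-1,III-2]: 2 consistent
Z/I-1 ? ·: Zz|zz
Z/I-2 aff ·: zz
Z/II-1 aff I-1×I-2: zz
Z/II-2 aff ·: zz
Z/III-1 aff II-2×II-1: zz
Z/III-2 aff II-2×II-1: zz
⇒ Z over [I-1,I-2,II-1,II-2,III-1,III-2]: 2 consistent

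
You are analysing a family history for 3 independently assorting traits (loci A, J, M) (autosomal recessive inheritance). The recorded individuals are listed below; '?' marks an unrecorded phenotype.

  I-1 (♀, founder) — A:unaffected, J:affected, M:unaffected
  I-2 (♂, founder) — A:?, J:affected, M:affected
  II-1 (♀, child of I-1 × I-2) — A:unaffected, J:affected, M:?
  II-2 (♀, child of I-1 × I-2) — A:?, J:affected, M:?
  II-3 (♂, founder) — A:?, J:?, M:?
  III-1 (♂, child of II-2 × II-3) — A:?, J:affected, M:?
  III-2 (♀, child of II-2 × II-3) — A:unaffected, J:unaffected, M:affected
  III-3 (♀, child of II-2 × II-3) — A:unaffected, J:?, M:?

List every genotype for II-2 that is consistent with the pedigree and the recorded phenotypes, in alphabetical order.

A/I-1 un ·: AA|Aa
A/I-2 ? ·: AA|Aa|aa
A/II-1 un I-1×I-2: AA|Aa
A/II-2 ? I-1×I-2: AA|Aa|aa
A/II-3 ? ·: AA|Aa|aa
A/III-1 ? II-2×II-3: AA|Aa|aa
A/III-2 un II-2×II-3: AA|Aa
A/III-3 un II-2×II-3: AA|Aa
⇒ A over [I-1,I-2,II-1,II-2,II-3,III-1,III-2,III-3]: 255 consistent
J/I-1 aff ·: jj
J/I-2 aff ·: jj
J/II-1 aff I-1×I-2: jj
J/II-2 aff I-1×I-2: jj
J/II-3 ? ·: Jj
J/III-1 aff II-2×II-3: jj
J/III-2 un II-2×II-3: Jj
J/III-3 ? II-2×II-3: Jj|jj
⇒ J over [I-1,I-2,II-1,II-2,II-3,III-1,III-2,III-3]: 2 consistent
M/I-1 un ·: MM|Mm
M/I-2 aff ·: mm
M/II-1 ? I-1×I-2: Mm|mm
M/II-2 ? I-1×I-2: Mm|mm
M/II-3 ? ·: Mm|mm
M/III-1 ? II-2×II-3: MM|Mm|mm
M/III-2 aff II-2×II-3: mm
M/III-3 ? II-2×II-3: MM|Mm|mm
⇒ M over [I-1,I-2,II-1,II-2,II-3,III-1,III-2,III-3]: 49 consistent

II-2 ∈ {AA jj Mm, AA jj mm, Aa jj Mm, Aa jj mm, aa jj Mm, aa jj mm}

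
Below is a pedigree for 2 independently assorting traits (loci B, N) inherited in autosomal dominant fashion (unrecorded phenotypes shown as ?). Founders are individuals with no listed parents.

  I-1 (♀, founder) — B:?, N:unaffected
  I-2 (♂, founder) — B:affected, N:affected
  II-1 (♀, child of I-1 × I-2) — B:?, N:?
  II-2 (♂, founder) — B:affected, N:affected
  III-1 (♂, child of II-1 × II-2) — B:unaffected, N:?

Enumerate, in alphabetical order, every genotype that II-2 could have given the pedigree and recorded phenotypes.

B/I-1 ? ·: bb|Bb|BB
B/I-2 aff ·: Bb|BB
B/II-1 ? I-1×I-2: bb|Bb
B/II-2 aff ·: Bb
B/III-1 un II-1×II-2: bb
⇒ B over [I-1,I-2,II-1,II-2,III-1]: 7 consistent
N/I-1 un ·: nn
N/I-2 aff ·: Nn|NN
N/II-1 ? I-1×I-2: nn|Nn
N/II-2 aff ·: Nn|NN
N/III-1 ? II-1×II-2: nn|Nn|NN
⇒ N over [I-1,I-2,II-1,II-2,III-1]: 13 consistent

II-2 ∈ {Bb NN, Bb Nn}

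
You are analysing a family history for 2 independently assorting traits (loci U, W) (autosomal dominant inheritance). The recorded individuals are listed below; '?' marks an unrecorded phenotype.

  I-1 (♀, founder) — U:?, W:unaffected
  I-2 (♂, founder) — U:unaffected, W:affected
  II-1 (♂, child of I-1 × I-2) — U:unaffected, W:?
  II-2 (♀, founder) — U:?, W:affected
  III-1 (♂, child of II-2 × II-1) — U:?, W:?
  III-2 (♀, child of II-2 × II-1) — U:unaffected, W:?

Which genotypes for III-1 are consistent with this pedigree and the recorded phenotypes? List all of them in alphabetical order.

U/I-1 ? ·: uu|Uu
U/I-2 un ·: uu
U/II-1 un I-1×I-2: uu
U/II-2 ? ·: uu|Uu
U/III-1 ? II-2×II-1: uu|Uu
U/III-2 un II-2×II-1: uu
⇒ U over [I-1,I-2,II-1,II-2,III-1,III-2]: 6 consistent
W/I-1 un ·: ww
W/I-2 aff ·: Ww|WW
W/II-1 ? I-1×I-2: ww|Ww
W/II-2 aff ·: Ww|WW
W/III-1 ? II-2×II-1: ww|Ww|WW
W/III-2 ? II-2×II-1: ww|Ww|WW
⇒ W over [I-1,I-2,II-1,II-2,III-1,III-2]: 31 consistent

III-1 ∈ {Uu WW, Uu Ww, Uu ww, uu WW, uu Ww, uu ww}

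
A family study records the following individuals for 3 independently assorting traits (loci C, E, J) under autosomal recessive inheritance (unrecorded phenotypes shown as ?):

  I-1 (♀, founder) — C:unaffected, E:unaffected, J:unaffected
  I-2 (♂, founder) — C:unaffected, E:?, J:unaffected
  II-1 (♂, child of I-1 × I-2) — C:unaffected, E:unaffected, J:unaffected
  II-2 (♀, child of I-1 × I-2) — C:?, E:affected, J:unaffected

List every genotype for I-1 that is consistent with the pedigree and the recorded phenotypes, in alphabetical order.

C/I-1 un ·: CC|Cc
C/I-2 un ·: CC|Cc
C/II-1 un I-1×I-2: CC|Cc
C/II-2 ? I-1×I-2: CC|Cc|cc
⇒ C over [I-1,I-2,II-1,II-2]: 15 consistent
E/I-1 un ·: Ee
E/I-2 ? ·: Ee|ee
E/II-1 un I-1×I-2: EE|Ee
E/II-2 aff I-1×I-2: ee
⇒ E over [I-1,I-2,II-1,II-2]: 3 consistent
J/I-1 un ·: JJ|Jj
J/I-2 un ·: JJ|Jj
J/II-1 un I-1×I-2: JJ|Jj
J/II-2 un I-1×I-2: JJ|Jj
⇒ J over [I-1,I-2,II-1,II-2]: 13 consistent

I-1 ∈ {CC Ee JJ, CC Ee Jj, Cc Ee JJ, Cc Ee Jj}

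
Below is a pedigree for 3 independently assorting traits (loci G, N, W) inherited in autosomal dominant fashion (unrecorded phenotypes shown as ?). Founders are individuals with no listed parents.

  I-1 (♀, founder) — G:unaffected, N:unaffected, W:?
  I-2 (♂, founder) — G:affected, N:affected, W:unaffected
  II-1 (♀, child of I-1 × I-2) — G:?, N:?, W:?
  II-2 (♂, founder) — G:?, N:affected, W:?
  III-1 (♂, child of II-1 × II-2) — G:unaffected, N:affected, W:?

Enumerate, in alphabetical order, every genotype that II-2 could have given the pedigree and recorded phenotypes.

II-2 ∈ {Gg NN WW, Gg NN Ww, Gg NN ww, Gg Nn WW, Gg Nn Ww, Gg Nn ww, gg NN WW, gg NN Ww, gg NN ww, gg Nn WW, gg Nn Ww, gg Nn ww}

G/I-1 un ·: gg
G/I-2 aff ·: Gg|GG
G/II-1 ? I-1×I-2: gg|Gg
G/II-2 ? ·: gg|Gg
G/III-1 un II-1×II-2: gg
⇒ G over [I-1,I-2,II-1,II-2,III-1]: 6 consistent
N/I-1 un ·: nn
N/I-2 aff ·: Nn|NN
N/II-1 ? I-1×I-2: nn|Nn
N/II-2 aff ·: Nn|NN
N/III-1 aff II-1×II-2: Nn|NN
⇒ N over [I-1,I-2,II-1,II-2,III-1]: 10 consistent
W/I-1 ? ·: ww|Ww|WW
W/I-2 un ·: ww
W/II-1 ? I-1×I-2: ww|Ww
W/II-2 ? ·: ww|Ww|WW
W/III-1 ? II-1×II-2: ww|Ww|WW
⇒ W over [I-1,I-2,II-1,II-2,III-1]: 22 consistent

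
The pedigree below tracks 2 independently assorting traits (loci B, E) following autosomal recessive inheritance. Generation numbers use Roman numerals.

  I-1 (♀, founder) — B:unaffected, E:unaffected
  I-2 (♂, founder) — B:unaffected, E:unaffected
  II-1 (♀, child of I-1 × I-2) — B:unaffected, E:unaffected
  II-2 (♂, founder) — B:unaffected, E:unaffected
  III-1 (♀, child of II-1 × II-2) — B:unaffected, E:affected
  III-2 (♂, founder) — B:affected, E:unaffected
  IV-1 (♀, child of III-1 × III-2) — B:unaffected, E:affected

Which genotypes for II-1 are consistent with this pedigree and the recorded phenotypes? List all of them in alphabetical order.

B/I-1 un ·: BB|Bb
B/I-2 un ·: BB|Bb
B/II-1 un I-1×I-2: BB|Bb
B/II-2 un ·: BB|Bb
B/III-1 un II-1×II-2: BB|Bb
B/III-2 aff ·: bb
B/IV-1 un III-1×III-2: Bb
⇒ B over [I-1,I-2,II-1,II-2,III-1,III-2,IV-1]: 24 consistent
E/I-1 un ·: EE|Ee
E/I-2 un ·: EE|Ee
E/II-1 un I-1×I-2: Ee
E/II-2 un ·: Ee
E/III-1 aff II-1×II-2: ee
E/III-2 un ·: Ee
E/IV-1 aff III-1×III-2: ee
⇒ E over [I-1,I-2,II-1,II-2,III-1,III-2,IV-1]: 3 consistent

II-1 ∈ {BB Ee, Bb Ee}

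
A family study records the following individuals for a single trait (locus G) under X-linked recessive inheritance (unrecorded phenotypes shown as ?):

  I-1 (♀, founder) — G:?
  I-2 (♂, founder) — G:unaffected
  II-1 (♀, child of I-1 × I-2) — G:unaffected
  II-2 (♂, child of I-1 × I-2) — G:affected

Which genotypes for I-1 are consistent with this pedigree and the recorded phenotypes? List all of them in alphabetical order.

I-1 ∈ {X^GX^g, X^gX^g}

G/I-1 ? ·: X^GX^g|X^gX^g
G/I-2 un ·: X^GY
G/II-1 un I-1×I-2: X^GX^G|X^GX^g
G/II-2 aff I-1×I-2: X^gY
⇒ G over [I-1,I-2,II-1,II-2]: 3 consistent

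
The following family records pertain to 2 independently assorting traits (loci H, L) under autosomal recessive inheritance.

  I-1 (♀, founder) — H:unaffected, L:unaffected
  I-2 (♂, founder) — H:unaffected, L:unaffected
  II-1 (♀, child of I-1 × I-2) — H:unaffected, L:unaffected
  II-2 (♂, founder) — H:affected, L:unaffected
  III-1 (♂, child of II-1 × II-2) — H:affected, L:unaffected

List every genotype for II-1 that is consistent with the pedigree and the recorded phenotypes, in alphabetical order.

H/I-1 un ·: HH|Hh
H/I-2 un ·: HH|Hh
H/II-1 un I-1×I-2: Hh
H/II-2 aff ·: hh
H/III-1 aff II-1×II-2: hh
⇒ H over [I-1,I-2,II-1,II-2,III-1]: 3 consistent
L/I-1 un ·: LL|Ll
L/I-2 un ·: LL|Ll
L/II-1 un I-1×I-2: LL|Ll
L/II-2 un ·: LL|Ll
L/III-1 un II-1×II-2: LL|Ll
⇒ L over [I-1,I-2,II-1,II-2,III-1]: 24 consistent

II-1 ∈ {Hh LL, Hh Ll}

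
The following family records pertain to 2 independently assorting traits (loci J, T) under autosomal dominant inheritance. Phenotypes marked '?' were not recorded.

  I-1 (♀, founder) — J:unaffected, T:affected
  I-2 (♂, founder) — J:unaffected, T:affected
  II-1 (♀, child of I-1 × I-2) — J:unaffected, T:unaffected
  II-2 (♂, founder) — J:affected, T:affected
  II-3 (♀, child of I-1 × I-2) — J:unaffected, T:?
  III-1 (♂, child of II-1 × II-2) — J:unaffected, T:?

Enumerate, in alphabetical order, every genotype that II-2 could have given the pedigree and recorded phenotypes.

J/I-1 un ·: jj
J/I-2 un ·: jj
J/II-1 un I-1×I-2: jj
J/II-2 aff ·: Jj
J/II-3 un I-1×I-2: jj
J/III-1 un II-1×II-2: jj
⇒ J over [I-1,I-2,II-1,II-2,II-3,III-1]: 1 consistent
T/I-1 aff ·: Tt
T/I-2 aff ·: Tt
T/II-1 un I-1×I-2: tt
T/II-2 aff ·: Tt|TT
T/II-3 ? I-1×I-2: tt|Tt|TT
T/III-1 ? II-1×II-2: tt|Tt
⇒ T over [I-1,I-2,II-1,II-2,II-3,III-1]: 9 consistent

II-2 ∈ {Jj TT, Jj Tt}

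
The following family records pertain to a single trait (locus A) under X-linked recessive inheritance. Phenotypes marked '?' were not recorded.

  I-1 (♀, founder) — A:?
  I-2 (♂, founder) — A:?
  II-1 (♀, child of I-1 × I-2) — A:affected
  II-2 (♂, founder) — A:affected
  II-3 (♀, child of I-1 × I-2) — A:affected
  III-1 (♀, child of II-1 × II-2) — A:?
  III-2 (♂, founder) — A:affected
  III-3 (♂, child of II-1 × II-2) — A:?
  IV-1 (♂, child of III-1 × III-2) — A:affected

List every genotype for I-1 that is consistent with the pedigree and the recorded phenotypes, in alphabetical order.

I-1 ∈ {X^AX^a, X^aX^a}

A/I-1 ? ·: X^AX^a|X^aX^a
A/I-2 ? ·: X^aY
A/II-1 aff I-1×I-2: X^aX^a
A/II-2 aff ·: X^aY
A/II-3 aff I-1×I-2: X^aX^a
A/III-1 ? II-1×II-2: X^aX^a
A/III-2 aff ·: X^aY
A/III-3 ? II-1×II-2: X^aY
A/IV-1 aff III-1×III-2: X^aY
⇒ A over [I-1,I-2,II-1,II-2,II-3,III-1,III-2,III-3,IV-1]: 2 consistent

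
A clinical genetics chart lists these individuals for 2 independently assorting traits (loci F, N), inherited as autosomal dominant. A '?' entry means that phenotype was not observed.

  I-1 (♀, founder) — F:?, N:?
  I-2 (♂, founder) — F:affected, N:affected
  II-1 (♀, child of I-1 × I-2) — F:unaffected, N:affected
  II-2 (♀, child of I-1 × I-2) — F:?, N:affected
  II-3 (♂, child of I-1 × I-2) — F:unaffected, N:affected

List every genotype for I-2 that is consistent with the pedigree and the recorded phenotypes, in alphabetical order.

I-2 ∈ {Ff NN, Ff Nn}

F/I-1 ? ·: ff|Ff
F/I-2 aff ·: Ff
F/II-1 un I-1×I-2: ff
F/II-2 ? I-1×I-2: ff|Ff|FF
F/II-3 un I-1×I-2: ff
⇒ F over [I-1,I-2,II-1,II-2,II-3]: 5 consistent
N/I-1 ? ·: nn|Nn|NN
N/I-2 aff ·: Nn|NN
N/II-1 aff I-1×I-2: Nn|NN
N/II-2 aff I-1×I-2: Nn|NN
N/II-3 aff I-1×I-2: Nn|NN
⇒ N over [I-1,I-2,II-1,II-2,II-3]: 27 consistent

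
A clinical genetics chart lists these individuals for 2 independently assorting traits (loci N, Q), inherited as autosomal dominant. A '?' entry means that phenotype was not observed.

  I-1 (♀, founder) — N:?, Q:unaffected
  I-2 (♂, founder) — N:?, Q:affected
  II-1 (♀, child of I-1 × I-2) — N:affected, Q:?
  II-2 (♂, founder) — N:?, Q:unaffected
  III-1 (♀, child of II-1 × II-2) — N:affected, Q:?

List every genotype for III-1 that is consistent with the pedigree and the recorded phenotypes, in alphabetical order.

III-1 ∈ {NN Qq, NN qq, Nn Qq, Nn qq}

N/I-1 ? ·: nn|Nn|NN
N/I-2 ? ·: nn|Nn|NN
N/II-1 aff I-1×I-2: Nn|NN
N/II-2 ? ·: nn|Nn|NN
N/III-1 aff II-1×II-2: Nn|NN
⇒ N over [I-1,I-2,II-1,II-2,III-1]: 51 consistent
Q/I-1 un ·: qq
Q/I-2 aff ·: Qq|QQ
Q/II-1 ? I-1×I-2: qq|Qq
Q/II-2 un ·: qq
Q/III-1 ? II-1×II-2: qq|Qq
⇒ Q over [I-1,I-2,II-1,II-2,III-1]: 5 consistent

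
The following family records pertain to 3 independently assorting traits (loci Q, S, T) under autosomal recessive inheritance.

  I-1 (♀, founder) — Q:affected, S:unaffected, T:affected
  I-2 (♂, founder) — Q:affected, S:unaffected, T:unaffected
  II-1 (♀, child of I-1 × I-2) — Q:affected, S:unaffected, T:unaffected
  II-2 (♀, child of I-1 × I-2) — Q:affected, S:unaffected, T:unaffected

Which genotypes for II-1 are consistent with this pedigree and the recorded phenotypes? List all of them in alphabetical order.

II-1 ∈ {qq SS Tt, qq Ss Tt}

Q/I-1 aff ·: qq
Q/I-2 aff ·: qq
Q/II-1 aff I-1×I-2: qq
Q/II-2 aff I-1×I-2: qq
⇒ Q over [I-1,I-2,II-1,II-2]: 1 consistent
S/I-1 un ·: SS|Ss
S/I-2 un ·: SS|Ss
S/II-1 un I-1×I-2: SS|Ss
S/II-2 un I-1×I-2: SS|Ss
⇒ S over [I-1,I-2,II-1,II-2]: 13 consistent
T/I-1 aff ·: tt
T/I-2 un ·: TT|Tt
T/II-1 un I-1×I-2: Tt
T/II-2 un I-1×I-2: Tt
⇒ T over [I-1,I-2,II-1,II-2]: 2 consistent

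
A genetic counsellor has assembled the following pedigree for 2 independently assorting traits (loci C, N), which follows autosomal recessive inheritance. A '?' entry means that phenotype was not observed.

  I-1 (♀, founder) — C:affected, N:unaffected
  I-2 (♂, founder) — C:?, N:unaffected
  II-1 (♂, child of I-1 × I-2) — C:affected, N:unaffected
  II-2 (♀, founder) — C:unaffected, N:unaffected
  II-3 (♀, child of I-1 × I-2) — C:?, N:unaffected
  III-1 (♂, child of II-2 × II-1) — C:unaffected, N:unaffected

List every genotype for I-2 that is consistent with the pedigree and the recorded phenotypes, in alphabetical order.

I-2 ∈ {Cc NN, Cc Nn, cc NN, cc Nn}

C/I-1 aff ·: cc
C/I-2 ? ·: Cc|cc
C/II-1 aff I-1×I-2: cc
C/II-2 un ·: CC|Cc
C/II-3 ? I-1×I-2: Cc|cc
C/III-1 un II-2×II-1: Cc
⇒ C over [I-1,I-2,II-1,II-2,II-3,III-1]: 6 consistent
N/I-1 un ·: NN|Nn
N/I-2 un ·: NN|Nn
N/II-1 un I-1×I-2: NN|Nn
N/II-2 un ·: NN|Nn
N/II-3 un I-1×I-2: NN|Nn
N/III-1 un II-2×II-1: NN|Nn
⇒ N over [I-1,I-2,II-1,II-2,II-3,III-1]: 45 consistent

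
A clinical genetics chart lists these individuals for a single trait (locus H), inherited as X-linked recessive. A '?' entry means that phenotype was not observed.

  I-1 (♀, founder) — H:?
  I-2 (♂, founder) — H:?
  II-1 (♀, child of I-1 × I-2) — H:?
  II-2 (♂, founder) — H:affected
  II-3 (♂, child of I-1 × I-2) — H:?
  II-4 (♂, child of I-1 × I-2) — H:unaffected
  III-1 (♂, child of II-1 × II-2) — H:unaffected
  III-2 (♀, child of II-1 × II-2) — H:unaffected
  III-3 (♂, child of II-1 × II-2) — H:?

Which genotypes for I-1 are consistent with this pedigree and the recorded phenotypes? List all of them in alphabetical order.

H/I-1 ? ·: X^HX^H|X^HX^h
H/I-2 ? ·: X^HY|X^hY
H/II-1 ? I-1×I-2: X^HX^H|X^HX^h
H/II-2 aff ·: X^hY
H/II-3 ? I-1×I-2: X^HY|X^hY
H/II-4 un I-1×I-2: X^HY
H/III-1 un II-1×II-2: X^HY
H/III-2 un II-1×II-2: X^HX^h
H/III-3 ? II-1×II-2: X^HY|X^hY
⇒ H over [I-1,I-2,II-1,II-2,II-3,II-4,III-1,III-2,III-3]: 13 consistent

I-1 ∈ {X^HX^H, X^HX^h}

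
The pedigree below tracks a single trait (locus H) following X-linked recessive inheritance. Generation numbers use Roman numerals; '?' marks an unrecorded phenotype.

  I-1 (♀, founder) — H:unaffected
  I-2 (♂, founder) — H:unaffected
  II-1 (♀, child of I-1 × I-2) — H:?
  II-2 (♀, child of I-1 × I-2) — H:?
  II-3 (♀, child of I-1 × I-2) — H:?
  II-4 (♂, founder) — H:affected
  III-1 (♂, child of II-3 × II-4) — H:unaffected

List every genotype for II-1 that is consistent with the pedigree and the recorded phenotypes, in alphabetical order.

H/I-1 un ·: X^HX^H|X^HX^h
H/I-2 un ·: X^HY
H/II-1 ? I-1×I-2: X^HX^H|X^HX^h
H/II-2 ? I-1×I-2: X^HX^H|X^HX^h
H/II-3 ? I-1×I-2: X^HX^H|X^HX^h
H/II-4 aff ·: X^hY
H/III-1 un II-3×II-4: X^HY
⇒ H over [I-1,I-2,II-1,II-2,II-3,II-4,III-1]: 9 consistent

II-1 ∈ {X^HX^H, X^HX^h}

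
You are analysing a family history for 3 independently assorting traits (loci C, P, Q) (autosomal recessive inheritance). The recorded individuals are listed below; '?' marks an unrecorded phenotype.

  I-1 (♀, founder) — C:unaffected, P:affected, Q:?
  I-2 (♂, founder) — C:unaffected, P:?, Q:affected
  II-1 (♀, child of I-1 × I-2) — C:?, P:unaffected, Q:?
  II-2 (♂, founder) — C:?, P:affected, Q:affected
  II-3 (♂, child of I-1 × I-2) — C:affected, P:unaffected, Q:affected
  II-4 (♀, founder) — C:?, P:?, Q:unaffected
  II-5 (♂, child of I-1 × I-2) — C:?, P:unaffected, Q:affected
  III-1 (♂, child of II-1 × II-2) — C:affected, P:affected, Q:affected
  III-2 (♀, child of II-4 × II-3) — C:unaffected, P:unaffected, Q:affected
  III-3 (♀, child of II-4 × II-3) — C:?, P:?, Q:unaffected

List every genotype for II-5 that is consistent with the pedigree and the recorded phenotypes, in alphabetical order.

II-5 ∈ {CC Pp qq, Cc Pp qq, cc Pp qq}

C/I-1 un ·: Cc
C/I-2 un ·: Cc
C/II-1 ? I-1×I-2: Cc|cc
C/II-2 ? ·: Cc|cc
C/II-3 aff I-1×I-2: cc
C/II-4 ? ·: CC|Cc
C/II-5 ? I-1×I-2: CC|Cc|cc
C/III-1 aff II-1×II-2: cc
C/III-2 un II-4×II-3: Cc
C/III-3 ? II-4×II-3: Cc|cc
⇒ C over [I-1,I-2,II-1,II-2,II-3,II-4,II-5,III-1,III-2,III-3]: 36 consistent
P/I-1 aff ·: pp
P/I-2 ? ·: PP|Pp
P/II-1 un I-1×I-2: Pp
P/II-2 aff ·: pp
P/II-3 un I-1×I-2: Pp
P/II-4 ? ·: PP|Pp|pp
P/II-5 un I-1×I-2: Pp
P/III-1 aff II-1×II-2: pp
P/III-2 un II-4×II-3: PP|Pp
P/III-3 ? II-4×II-3: PP|Pp|pp
⇒ P over [I-1,I-2,II-1,II-2,II-3,II-4,II-5,III-1,III-2,III-3]: 24 consistent
Q/I-1 ? ·: Qq|qq
Q/I-2 aff ·: qq
Q/II-1 ? I-1×I-2: Qq|qq
Q/II-2 aff ·: qq
Q/II-3 aff I-1×I-2: qq
Q/II-4 un ·: Qq
Q/II-5 aff I-1×I-2: qq
Q/III-1 aff II-1×II-2: qq
Q/III-2 aff II-4×II-3: qq
Q/III-3 un II-4×II-3: Qq
⇒ Q over [I-1,I-2,II-1,II-2,II-3,II-4,II-5,III-1,III-2,III-3]: 3 consistent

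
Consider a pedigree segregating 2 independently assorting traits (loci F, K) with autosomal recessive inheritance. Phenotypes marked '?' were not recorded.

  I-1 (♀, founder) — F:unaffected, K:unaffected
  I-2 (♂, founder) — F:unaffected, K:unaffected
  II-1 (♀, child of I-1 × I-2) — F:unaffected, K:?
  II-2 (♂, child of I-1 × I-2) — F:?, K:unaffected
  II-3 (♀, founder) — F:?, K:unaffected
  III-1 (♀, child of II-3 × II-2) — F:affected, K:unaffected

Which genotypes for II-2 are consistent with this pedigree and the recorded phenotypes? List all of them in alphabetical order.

II-2 ∈ {Ff KK, Ff Kk, ff KK, ff Kk}

F/I-1 un ·: FF|Ff
F/I-2 un ·: FF|Ff
F/II-1 un I-1×I-2: FF|Ff
F/II-2 ? I-1×I-2: Ff|ff
F/II-3 ? ·: Ff|ff
F/III-1 aff II-3×II-2: ff
⇒ F over [I-1,I-2,II-1,II-2,II-3,III-1]: 16 consistent
K/I-1 un ·: KK|Kk
K/I-2 un ·: KK|Kk
K/II-1 ? I-1×I-2: KK|Kk|kk
K/II-2 un I-1×I-2: KK|Kk
K/II-3 un ·: KK|Kk
K/III-1 un II-3×II-2: KK|Kk
⇒ K over [I-1,I-2,II-1,II-2,II-3,III-1]: 52 consistent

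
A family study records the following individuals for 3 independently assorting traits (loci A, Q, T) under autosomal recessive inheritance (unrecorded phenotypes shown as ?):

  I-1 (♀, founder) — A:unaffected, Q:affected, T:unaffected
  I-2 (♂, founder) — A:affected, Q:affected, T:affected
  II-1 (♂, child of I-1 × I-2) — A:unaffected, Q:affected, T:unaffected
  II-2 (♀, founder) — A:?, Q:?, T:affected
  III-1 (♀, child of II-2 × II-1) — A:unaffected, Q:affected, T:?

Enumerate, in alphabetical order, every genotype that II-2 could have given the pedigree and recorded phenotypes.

II-2 ∈ {AA Qq tt, AA qq tt, Aa Qq tt, Aa qq tt, aa Qq tt, aa qq tt}

A/I-1 un ·: AA|Aa
A/I-2 aff ·: aa
A/II-1 un I-1×I-2: Aa
A/II-2 ? ·: AA|Aa|aa
A/III-1 un II-2×II-1: AA|Aa
⇒ A over [I-1,I-2,II-1,II-2,III-1]: 10 consistent
Q/I-1 aff ·: qq
Q/I-2 aff ·: qq
Q/II-1 aff I-1×I-2: qq
Q/II-2 ? ·: Qq|qq
Q/III-1 aff II-2×II-1: qq
⇒ Q over [I-1,I-2,II-1,II-2,III-1]: 2 consistent
T/I-1 un ·: TT|Tt
T/I-2 aff ·: tt
T/II-1 un I-1×I-2: Tt
T/II-2 aff ·: tt
T/III-1 ? II-2×II-1: Tt|tt
⇒ T over [I-1,I-2,II-1,II-2,III-1]: 4 consistent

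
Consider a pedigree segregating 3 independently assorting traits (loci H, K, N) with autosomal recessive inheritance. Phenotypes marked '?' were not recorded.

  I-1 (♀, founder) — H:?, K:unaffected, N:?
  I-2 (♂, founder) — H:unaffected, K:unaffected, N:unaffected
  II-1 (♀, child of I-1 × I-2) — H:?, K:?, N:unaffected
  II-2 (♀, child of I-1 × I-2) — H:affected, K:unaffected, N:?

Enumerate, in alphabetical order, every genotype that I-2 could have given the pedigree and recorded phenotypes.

I-2 ∈ {Hh KK NN, Hh KK Nn, Hh Kk NN, Hh Kk Nn}

H/I-1 ? ·: Hh|hh
H/I-2 un ·: Hh
H/II-1 ? I-1×I-2: HH|Hh|hh
H/II-2 aff I-1×I-2: hh
⇒ H over [I-1,I-2,II-1,II-2]: 5 consistent
K/I-1 un ·: KK|Kk
K/I-2 un ·: KK|Kk
K/II-1 ? I-1×I-2: KK|Kk|kk
K/II-2 un I-1×I-2: KK|Kk
⇒ K over [I-1,I-2,II-1,II-2]: 15 consistent
N/I-1 ? ·: NN|Nn|nn
N/I-2 un ·: NN|Nn
N/II-1 un I-1×I-2: NN|Nn
N/II-2 ? I-1×I-2: NN|Nn|nn
⇒ N over [I-1,I-2,II-1,II-2]: 18 consistent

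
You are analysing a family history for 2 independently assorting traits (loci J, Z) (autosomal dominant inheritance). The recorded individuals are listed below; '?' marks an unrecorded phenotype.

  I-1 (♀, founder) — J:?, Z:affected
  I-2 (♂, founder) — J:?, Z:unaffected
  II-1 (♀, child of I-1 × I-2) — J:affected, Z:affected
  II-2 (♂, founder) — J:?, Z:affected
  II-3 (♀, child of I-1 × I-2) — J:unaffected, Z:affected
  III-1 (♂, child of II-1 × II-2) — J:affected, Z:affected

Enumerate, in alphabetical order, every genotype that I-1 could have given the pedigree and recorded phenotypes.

J/I-1 ? ·: jj|Jj
J/I-2 ? ·: jj|Jj
J/II-1 aff I-1×I-2: Jj|JJ
J/II-2 ? ·: jj|Jj|JJ
J/II-3 un I-1×I-2: jj
J/III-1 aff II-1×II-2: Jj|JJ
⇒ J over [I-1,I-2,II-1,II-2,II-3,III-1]: 19 consistent
Z/I-1 aff ·: Zz|ZZ
Z/I-2 un ·: zz
Z/II-1 aff I-1×I-2: Zz
Z/II-2 aff ·: Zz|ZZ
Z/II-3 aff I-1×I-2: Zz
Z/III-1 aff II-1×II-2: Zz|ZZ
⇒ Z over [I-1,I-2,II-1,II-2,II-3,III-1]: 8 consistent

I-1 ∈ {Jj ZZ, Jj Zz, jj ZZ, jj Zz}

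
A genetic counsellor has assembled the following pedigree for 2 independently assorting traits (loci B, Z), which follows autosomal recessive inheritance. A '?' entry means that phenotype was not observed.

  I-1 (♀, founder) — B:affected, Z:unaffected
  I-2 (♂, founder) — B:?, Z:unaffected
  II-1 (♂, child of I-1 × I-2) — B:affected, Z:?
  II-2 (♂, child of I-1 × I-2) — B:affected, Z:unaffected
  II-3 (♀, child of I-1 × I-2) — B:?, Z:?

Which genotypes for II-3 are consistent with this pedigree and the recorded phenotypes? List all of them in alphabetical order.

II-3 ∈ {Bb ZZ, Bb Zz, Bb zz, bb ZZ, bb Zz, bb zz}

B/I-1 aff ·: bb
B/I-2 ? ·: Bb|bb
B/II-1 aff I-1×I-2: bb
B/II-2 aff I-1×I-2: bb
B/II-3 ? I-1×I-2: Bb|bb
⇒ B over [I-1,I-2,II-1,II-2,II-3]: 3 consistent
Z/I-1 un ·: ZZ|Zz
Z/I-2 un ·: ZZ|Zz
Z/II-1 ? I-1×I-2: ZZ|Zz|zz
Z/II-2 un I-1×I-2: ZZ|Zz
Z/II-3 ? I-1×I-2: ZZ|Zz|zz
⇒ Z over [I-1,I-2,II-1,II-2,II-3]: 35 consistent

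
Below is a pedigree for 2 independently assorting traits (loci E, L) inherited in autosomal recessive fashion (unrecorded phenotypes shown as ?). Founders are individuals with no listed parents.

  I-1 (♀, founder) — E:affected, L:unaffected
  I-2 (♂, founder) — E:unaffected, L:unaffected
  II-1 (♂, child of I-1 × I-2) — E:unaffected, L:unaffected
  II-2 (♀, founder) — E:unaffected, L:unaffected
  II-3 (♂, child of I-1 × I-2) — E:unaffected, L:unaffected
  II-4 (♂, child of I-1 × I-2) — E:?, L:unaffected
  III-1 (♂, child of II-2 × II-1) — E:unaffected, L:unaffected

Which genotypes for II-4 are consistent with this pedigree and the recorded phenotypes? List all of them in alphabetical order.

E/I-1 aff ·: ee
E/I-2 un ·: EE|Ee
E/II-1 un I-1×I-2: Ee
E/II-2 un ·: EE|Ee
E/II-3 un I-1×I-2: Ee
E/II-4 ? I-1×I-2: Ee|ee
E/III-1 un II-2×II-1: EE|Ee
⇒ E over [I-1,I-2,II-1,II-2,II-3,II-4,III-1]: 12 consistent
L/I-1 un ·: LL|Ll
L/I-2 un ·: LL|Ll
L/II-1 un I-1×I-2: LL|Ll
L/II-2 un ·: LL|Ll
L/II-3 un I-1×I-2: LL|Ll
L/II-4 un I-1×I-2: LL|Ll
L/III-1 un II-2×II-1: LL|Ll
⇒ L over [I-1,I-2,II-1,II-2,II-3,II-4,III-1]: 87 consistent

II-4 ∈ {Ee LL, Ee Ll, ee LL, ee Ll}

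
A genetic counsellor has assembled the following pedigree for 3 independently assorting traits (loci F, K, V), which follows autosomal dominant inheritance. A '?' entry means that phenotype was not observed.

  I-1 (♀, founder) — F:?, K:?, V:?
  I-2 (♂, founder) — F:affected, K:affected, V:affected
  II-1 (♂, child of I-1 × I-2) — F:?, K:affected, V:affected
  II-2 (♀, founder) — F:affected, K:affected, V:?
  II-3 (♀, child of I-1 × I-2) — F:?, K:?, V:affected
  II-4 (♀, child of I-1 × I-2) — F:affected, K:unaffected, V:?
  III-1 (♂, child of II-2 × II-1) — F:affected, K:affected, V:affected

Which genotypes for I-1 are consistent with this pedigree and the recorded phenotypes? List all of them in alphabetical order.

I-1 ∈ {FF Kk VV, FF Kk Vv, FF Kk vv, FF kk VV, FF kk Vv, FF kk vv, Ff Kk VV, Ff Kk Vv, Ff Kk vv, Ff kk VV, Ff kk Vv, Ff kk vv, ff Kk VV, ff Kk Vv, ff Kk vv, ff kk VV, ff kk Vv, ff kk vv}

F/I-1 ? ·: ff|Ff|FF
F/I-2 aff ·: Ff|FF
F/II-1 ? I-1×I-2: ff|Ff|FF
F/II-2 aff ·: Ff|FF
F/II-3 ? I-1×I-2: ff|Ff|FF
F/II-4 aff I-1×I-2: Ff|FF
F/III-1 aff II-2×II-1: Ff|FF
⇒ F over [I-1,I-2,II-1,II-2,II-3,II-4,III-1]: 129 consistent
K/I-1 ? ·: kk|Kk
K/I-2 aff ·: Kk
K/II-1 aff I-1×I-2: Kk|KK
K/II-2 aff ·: Kk|KK
K/II-3 ? I-1×I-2: kk|Kk|KK
K/II-4 un I-1×I-2: kk
K/III-1 aff II-2×II-1: Kk|KK
⇒ K over [I-1,I-2,II-1,II-2,II-3,II-4,III-1]: 29 consistent
V/I-1 ? ·: vv|Vv|VV
V/I-2 aff ·: Vv|VV
V/II-1 aff I-1×I-2: Vv|VV
V/II-2 ? ·: vv|Vv|VV
V/II-3 aff I-1×I-2: Vv|VV
V/II-4 ? I-1×I-2: vv|Vv|VV
V/III-1 aff II-2×II-1: Vv|VV
⇒ V over [I-1,I-2,II-1,II-2,II-3,II-4,III-1]: 145 consistent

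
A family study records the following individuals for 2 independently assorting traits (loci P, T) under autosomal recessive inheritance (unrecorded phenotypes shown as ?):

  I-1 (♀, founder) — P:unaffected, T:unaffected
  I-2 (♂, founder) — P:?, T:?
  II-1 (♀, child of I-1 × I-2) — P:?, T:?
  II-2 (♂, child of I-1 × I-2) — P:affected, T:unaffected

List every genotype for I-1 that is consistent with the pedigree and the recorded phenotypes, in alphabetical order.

I-1 ∈ {Pp TT, Pp Tt}

P/I-1 un ·: Pp
P/I-2 ? ·: Pp|pp
P/II-1 ? I-1×I-2: PP|Pp|pp
P/II-2 aff I-1×I-2: pp
⇒ P over [I-1,I-2,II-1,II-2]: 5 consistent
T/I-1 un ·: TT|Tt
T/I-2 ? ·: TT|Tt|tt
T/II-1 ? I-1×I-2: TT|Tt|tt
T/II-2 un I-1×I-2: TT|Tt
⇒ T over [I-1,I-2,II-1,II-2]: 18 consistent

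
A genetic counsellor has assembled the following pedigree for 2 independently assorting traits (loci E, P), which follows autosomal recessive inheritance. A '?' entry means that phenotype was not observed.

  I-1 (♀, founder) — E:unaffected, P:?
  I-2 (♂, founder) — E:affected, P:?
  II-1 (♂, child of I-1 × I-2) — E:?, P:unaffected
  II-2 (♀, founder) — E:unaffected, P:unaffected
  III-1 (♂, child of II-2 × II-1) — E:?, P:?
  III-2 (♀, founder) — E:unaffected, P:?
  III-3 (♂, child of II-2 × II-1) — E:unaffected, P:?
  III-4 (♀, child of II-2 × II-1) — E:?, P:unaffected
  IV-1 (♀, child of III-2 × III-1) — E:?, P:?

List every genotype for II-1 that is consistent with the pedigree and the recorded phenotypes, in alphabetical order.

II-1 ∈ {Ee PP, Ee Pp, ee PP, ee Pp}

E/I-1 un ·: EE|Ee
E/I-2 aff ·: ee
E/II-1 ? I-1×I-2: Ee|ee
E/II-2 un ·: EE|Ee
E/III-1 ? II-2×II-1: EE|Ee|ee
E/III-2 un ·: EE|Ee
E/III-3 un II-2×II-1: EE|Ee
E/III-4 ? II-2×II-1: EE|Ee|ee
E/IV-1 ? III-2×III-1: EE|Ee|ee
⇒ E over [I-1,I-2,II-1,II-2,III-1,III-2,III-3,III-4,IV-1]: 217 consistent
P/I-1 ? ·: PP|Pp|pp
P/I-2 ? ·: PP|Pp|pp
P/II-1 un I-1×I-2: PP|Pp
P/II-2 un ·: PP|Pp
P/III-1 ? II-2×II-1: PP|Pp|pp
P/III-2 ? ·: PP|Pp|pp
P/III-3 ? II-2×II-1: PP|Pp|pp
P/III-4 un II-2×II-1: PP|Pp
P/IV-1 ? III-2×III-1: PP|Pp|pp
⇒ P over [I-1,I-2,II-1,II-2,III-1,III-2,III-3,III-4,IV-1]: 1130 consistent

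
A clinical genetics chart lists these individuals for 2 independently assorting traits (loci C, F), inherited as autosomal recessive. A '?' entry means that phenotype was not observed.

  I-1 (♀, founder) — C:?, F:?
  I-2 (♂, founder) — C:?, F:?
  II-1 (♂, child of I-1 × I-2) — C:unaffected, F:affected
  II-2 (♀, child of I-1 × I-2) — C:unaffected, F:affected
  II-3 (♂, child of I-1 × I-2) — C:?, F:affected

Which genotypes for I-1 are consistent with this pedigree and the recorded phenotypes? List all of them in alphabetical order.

I-1 ∈ {CC Ff, CC ff, Cc Ff, Cc ff, cc Ff, cc ff}

C/I-1 ? ·: CC|Cc|cc
C/I-2 ? ·: CC|Cc|cc
C/II-1 un I-1×I-2: CC|Cc
C/II-2 un I-1×I-2: CC|Cc
C/II-3 ? I-1×I-2: CC|Cc|cc
⇒ C over [I-1,I-2,II-1,II-2,II-3]: 35 consistent
F/I-1 ? ·: Ff|ff
F/I-2 ? ·: Ff|ff
F/II-1 aff I-1×I-2: ff
F/II-2 aff I-1×I-2: ff
F/II-3 aff I-1×I-2: ff
⇒ F over [I-1,I-2,II-1,II-2,II-3]: 4 consistent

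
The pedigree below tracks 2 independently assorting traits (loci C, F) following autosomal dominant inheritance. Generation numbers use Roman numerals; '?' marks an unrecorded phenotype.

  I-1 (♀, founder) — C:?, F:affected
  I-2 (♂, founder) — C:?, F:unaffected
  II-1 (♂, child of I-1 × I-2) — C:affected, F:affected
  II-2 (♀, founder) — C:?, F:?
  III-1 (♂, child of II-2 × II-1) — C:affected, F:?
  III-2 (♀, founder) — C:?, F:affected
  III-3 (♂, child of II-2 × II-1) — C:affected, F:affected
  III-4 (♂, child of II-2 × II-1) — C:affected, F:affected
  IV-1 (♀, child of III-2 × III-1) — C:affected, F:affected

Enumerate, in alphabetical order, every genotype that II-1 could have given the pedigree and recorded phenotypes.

II-1 ∈ {CC Ff, Cc Ff}

C/I-1 ? ·: cc|Cc|CC
C/I-2 ? ·: cc|Cc|CC
C/II-1 aff I-1×I-2: Cc|CC
C/II-2 ? ·: cc|Cc|CC
C/III-1 aff II-2×II-1: Cc|CC
C/III-2 ? ·: cc|Cc|CC
C/III-3 aff II-2×II-1: Cc|CC
C/III-4 aff II-2×II-1: Cc|CC
C/IV-1 aff III-2×III-1: Cc|CC
⇒ C over [I-1,I-2,II-1,II-2,III-1,III-2,III-3,III-4,IV-1]: 719 consistent
F/I-1 aff ·: Ff|FF
F/I-2 un ·: ff
F/II-1 aff I-1×I-2: Ff
F/II-2 ? ·: ff|Ff|FF
F/III-1 ? II-2×II-1: ff|Ff|FF
F/III-2 aff ·: Ff|FF
F/III-3 aff II-2×II-1: Ff|FF
F/III-4 aff II-2×II-1: Ff|FF
F/IV-1 aff III-2×III-1: Ff|FF
⇒ F over [I-1,I-2,II-1,II-2,III-1,III-2,III-3,III-4,IV-1]: 140 consistent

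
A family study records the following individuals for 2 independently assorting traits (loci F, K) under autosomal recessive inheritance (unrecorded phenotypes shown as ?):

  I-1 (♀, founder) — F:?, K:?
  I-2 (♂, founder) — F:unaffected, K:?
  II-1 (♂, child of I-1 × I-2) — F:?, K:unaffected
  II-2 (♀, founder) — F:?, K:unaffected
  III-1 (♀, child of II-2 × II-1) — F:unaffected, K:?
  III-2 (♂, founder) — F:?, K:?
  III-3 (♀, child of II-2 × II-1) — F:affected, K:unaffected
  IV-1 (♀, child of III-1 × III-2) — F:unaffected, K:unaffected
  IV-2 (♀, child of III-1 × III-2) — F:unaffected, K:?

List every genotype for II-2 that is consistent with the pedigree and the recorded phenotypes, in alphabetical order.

II-2 ∈ {Ff KK, Ff Kk, ff KK, ff Kk}

F/I-1 ? ·: FF|Ff|ff
F/I-2 un ·: FF|Ff
F/II-1 ? I-1×I-2: Ff|ff
F/II-2 ? ·: Ff|ff
F/III-1 un II-2×II-1: FF|Ff
F/III-2 ? ·: FF|Ff|ff
F/III-3 aff II-2×II-1: ff
F/IV-1 un III-1×III-2: FF|Ff
F/IV-2 un III-1×III-2: FF|Ff
⇒ F over [I-1,I-2,II-1,II-2,III-1,III-2,III-3,IV-1,IV-2]: 138 consistent
K/I-1 ? ·: KK|Kk|kk
K/I-2 ? ·: KK|Kk|kk
K/II-1 un I-1×I-2: KK|Kk
K/II-2 un ·: KK|Kk
K/III-1 ? II-2×II-1: KK|Kk|kk
K/III-2 ? ·: KK|Kk|kk
K/III-3 un II-2×II-1: KK|Kk
K/IV-1 un III-1×III-2: KK|Kk
K/IV-2 ? III-1×III-2: KK|Kk|kk
⇒ K over [I-1,I-2,II-1,II-2,III-1,III-2,III-3,IV-1,IV-2]: 714 consistent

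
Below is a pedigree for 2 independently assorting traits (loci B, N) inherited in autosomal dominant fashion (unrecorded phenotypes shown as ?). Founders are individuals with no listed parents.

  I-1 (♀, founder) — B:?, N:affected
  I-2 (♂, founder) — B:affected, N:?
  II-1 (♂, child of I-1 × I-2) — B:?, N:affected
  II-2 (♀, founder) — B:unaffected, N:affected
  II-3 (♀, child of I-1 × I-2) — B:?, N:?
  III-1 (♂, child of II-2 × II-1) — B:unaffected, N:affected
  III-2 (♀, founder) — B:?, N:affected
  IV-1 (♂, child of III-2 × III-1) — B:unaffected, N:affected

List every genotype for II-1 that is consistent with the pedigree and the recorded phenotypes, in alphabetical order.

II-1 ∈ {Bb NN, Bb Nn, bb NN, bb Nn}

B/I-1 ? ·: bb|Bb|BB
B/I-2 aff ·: Bb|BB
B/II-1 ? I-1×I-2: bb|Bb
B/II-2 un ·: bb
B/II-3 ? I-1×I-2: bb|Bb|BB
B/III-1 un II-2×II-1: bb
B/III-2 ? ·: bb|Bb
B/IV-1 un III-2×III-1: bb
⇒ B over [I-1,I-2,II-1,II-2,II-3,III-1,III-2,IV-1]: 30 consistent
N/I-1 aff ·: Nn|NN
N/I-2 ? ·: nn|Nn|NN
N/II-1 aff I-1×I-2: Nn|NN
N/II-2 aff ·: Nn|NN
N/II-3 ? I-1×I-2: nn|Nn|NN
N/III-1 aff II-2×II-1: Nn|NN
N/III-2 aff ·: Nn|NN
N/IV-1 aff III-2×III-1: Nn|NN
⇒ N over [I-1,I-2,II-1,II-2,II-3,III-1,III-2,IV-1]: 220 consistent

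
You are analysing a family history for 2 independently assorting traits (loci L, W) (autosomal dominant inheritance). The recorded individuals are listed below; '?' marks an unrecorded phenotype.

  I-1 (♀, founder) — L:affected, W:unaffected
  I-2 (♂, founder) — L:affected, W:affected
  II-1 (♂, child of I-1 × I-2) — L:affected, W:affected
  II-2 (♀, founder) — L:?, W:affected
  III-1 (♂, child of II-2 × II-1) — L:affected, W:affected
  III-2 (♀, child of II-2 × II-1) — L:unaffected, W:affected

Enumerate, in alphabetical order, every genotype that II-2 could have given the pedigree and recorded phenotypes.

L/I-1 aff ·: Ll|LL
L/I-2 aff ·: Ll|LL
L/II-1 aff I-1×I-2: Ll
L/II-2 ? ·: ll|Ll
L/III-1 aff II-2×II-1: Ll|LL
L/III-2 un II-2×II-1: ll
⇒ L over [I-1,I-2,II-1,II-2,III-1,III-2]: 9 consistent
W/I-1 un ·: ww
W/I-2 aff ·: Ww|WW
W/II-1 aff I-1×I-2: Ww
W/II-2 aff ·: Ww|WW
W/III-1 aff II-2×II-1: Ww|WW
W/III-2 aff II-2×II-1: Ww|WW
⇒ W over [I-1,I-2,II-1,II-2,III-1,III-2]: 16 consistent

II-2 ∈ {Ll WW, Ll Ww, ll WW, ll Ww}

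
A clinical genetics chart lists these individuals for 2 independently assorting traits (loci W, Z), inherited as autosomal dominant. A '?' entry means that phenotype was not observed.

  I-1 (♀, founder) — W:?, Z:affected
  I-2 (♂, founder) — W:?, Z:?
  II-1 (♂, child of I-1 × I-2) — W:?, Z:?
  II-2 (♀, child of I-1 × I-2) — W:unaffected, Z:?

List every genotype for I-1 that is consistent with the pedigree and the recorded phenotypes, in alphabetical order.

W/I-1 ? ·: ww|Ww
W/I-2 ? ·: ww|Ww
W/II-1 ? I-1×I-2: ww|Ww|WW
W/II-2 un I-1×I-2: ww
⇒ W over [I-1,I-2,II-1,II-2]: 8 consistent
Z/I-1 aff ·: Zz|ZZ
Z/I-2 ? ·: zz|Zz|ZZ
Z/II-1 ? I-1×I-2: zz|Zz|ZZ
Z/II-2 ? I-1×I-2: zz|Zz|ZZ
⇒ Z over [I-1,I-2,II-1,II-2]: 23 consistent

I-1 ∈ {Ww ZZ, Ww Zz, ww ZZ, ww Zz}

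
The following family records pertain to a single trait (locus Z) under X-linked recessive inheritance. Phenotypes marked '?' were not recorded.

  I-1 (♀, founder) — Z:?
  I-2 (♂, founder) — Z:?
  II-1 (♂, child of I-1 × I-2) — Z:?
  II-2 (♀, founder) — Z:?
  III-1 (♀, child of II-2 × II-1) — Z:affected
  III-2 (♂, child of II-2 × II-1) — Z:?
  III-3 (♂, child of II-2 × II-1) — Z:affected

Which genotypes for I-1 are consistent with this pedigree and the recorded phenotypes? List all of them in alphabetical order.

Z/I-1 ? ·: X^ZX^z|X^zX^z
Z/I-2 ? ·: X^ZY|X^zY
Z/II-1 ? I-1×I-2: X^zY
Z/II-2 ? ·: X^ZX^z|X^zX^z
Z/III-1 aff II-2×II-1: X^zX^z
Z/III-2 ? II-2×II-1: X^ZY|X^zY
Z/III-3 aff II-2×II-1: X^zY
⇒ Z over [I-1,I-2,II-1,II-2,III-1,III-2,III-3]: 12 consistent

I-1 ∈ {X^ZX^z, X^zX^z}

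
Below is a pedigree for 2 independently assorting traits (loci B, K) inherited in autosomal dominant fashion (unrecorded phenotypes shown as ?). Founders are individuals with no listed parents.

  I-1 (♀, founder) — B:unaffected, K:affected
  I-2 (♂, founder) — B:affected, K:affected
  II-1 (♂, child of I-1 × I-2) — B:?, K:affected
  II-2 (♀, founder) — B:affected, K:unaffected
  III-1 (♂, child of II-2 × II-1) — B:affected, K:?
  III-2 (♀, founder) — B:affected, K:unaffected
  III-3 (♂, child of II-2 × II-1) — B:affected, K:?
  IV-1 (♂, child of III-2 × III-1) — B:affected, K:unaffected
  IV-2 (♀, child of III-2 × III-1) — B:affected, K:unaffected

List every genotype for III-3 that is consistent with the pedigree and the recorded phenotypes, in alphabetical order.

B/I-1 un ·: bb
B/I-2 aff ·: Bb|BB
B/II-1 ? I-1×I-2: bb|Bb
B/II-2 aff ·: Bb|BB
B/III-1 aff II-2×II-1: Bb|BB
B/III-2 aff ·: Bb|BB
B/III-3 aff II-2×II-1: Bb|BB
B/IV-1 aff III-2×III-1: Bb|BB
B/IV-2 aff III-2×III-1: Bb|BB
⇒ B over [I-1,I-2,II-1,II-2,III-1,III-2,III-3,IV-1,IV-2]: 120 consistent
K/I-1 aff ·: Kk|KK
K/I-2 aff ·: Kk|KK
K/II-1 aff I-1×I-2: Kk|KK
K/II-2 un ·: kk
K/III-1 ? II-2×II-1: kk|Kk
K/III-2 un ·: kk
K/III-3 ? II-2×II-1: kk|Kk
K/IV-1 un III-2×III-1: kk
K/IV-2 un III-2×III-1: kk
⇒ K over [I-1,I-2,II-1,II-2,III-1,III-2,III-3,IV-1,IV-2]: 16 consistent

III-3 ∈ {BB Kk, BB kk, Bb Kk, Bb kk}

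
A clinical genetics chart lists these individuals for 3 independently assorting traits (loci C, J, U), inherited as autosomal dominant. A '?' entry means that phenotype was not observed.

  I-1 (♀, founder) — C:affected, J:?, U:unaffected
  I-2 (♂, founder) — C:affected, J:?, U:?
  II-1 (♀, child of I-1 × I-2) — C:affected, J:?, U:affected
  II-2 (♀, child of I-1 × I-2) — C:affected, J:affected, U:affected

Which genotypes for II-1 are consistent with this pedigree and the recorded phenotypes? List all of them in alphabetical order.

C/I-1 aff ·: Cc|CC
C/I-2 aff ·: Cc|CC
C/II-1 aff I-1×I-2: Cc|CC
C/II-2 aff I-1×I-2: Cc|CC
⇒ C over [I-1,I-2,II-1,II-2]: 13 consistent
J/I-1 ? ·: jj|Jj|JJ
J/I-2 ? ·: jj|Jj|JJ
J/II-1 ? I-1×I-2: jj|Jj|JJ
J/II-2 aff I-1×I-2: Jj|JJ
⇒ J over [I-1,I-2,II-1,II-2]: 21 consistent
U/I-1 un ·: uu
U/I-2 ? ·: Uu|UU
U/II-1 aff I-1×I-2: Uu
U/II-2 aff I-1×I-2: Uu
⇒ U over [I-1,I-2,II-1,II-2]: 2 consistent

II-1 ∈ {CC JJ Uu, CC Jj Uu, CC jj Uu, Cc JJ Uu, Cc Jj Uu, Cc jj Uu}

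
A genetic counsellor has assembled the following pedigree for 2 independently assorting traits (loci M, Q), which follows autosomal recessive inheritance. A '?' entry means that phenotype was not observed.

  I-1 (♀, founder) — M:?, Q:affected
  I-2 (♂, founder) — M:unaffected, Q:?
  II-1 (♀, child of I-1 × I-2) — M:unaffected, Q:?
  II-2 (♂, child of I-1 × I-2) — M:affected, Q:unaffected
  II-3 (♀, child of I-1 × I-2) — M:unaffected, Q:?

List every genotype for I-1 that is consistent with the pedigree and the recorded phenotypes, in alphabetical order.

I-1 ∈ {Mm qq, mm qq}

M/I-1 ? ·: Mm|mm
M/I-2 un ·: Mm
M/II-1 un I-1×I-2: MM|Mm
M/II-2 aff I-1×I-2: mm
M/II-3 un I-1×I-2: MM|Mm
⇒ M over [I-1,I-2,II-1,II-2,II-3]: 5 consistent
Q/I-1 aff ·: qq
Q/I-2 ? ·: QQ|Qq
Q/II-1 ? I-1×I-2: Qq|qq
Q/II-2 un I-1×I-2: Qq
Q/II-3 ? I-1×I-2: Qq|qq
⇒ Q over [I-1,I-2,II-1,II-2,II-3]: 5 consistent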